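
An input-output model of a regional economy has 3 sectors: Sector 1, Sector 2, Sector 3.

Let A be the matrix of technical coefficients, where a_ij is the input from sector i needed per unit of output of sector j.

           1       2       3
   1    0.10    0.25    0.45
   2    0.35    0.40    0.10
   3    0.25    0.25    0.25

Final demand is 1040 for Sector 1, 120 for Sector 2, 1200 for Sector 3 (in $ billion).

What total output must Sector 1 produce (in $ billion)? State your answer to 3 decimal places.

x_1 = 4083.436

I − A =
  [   0.90    -0.25    -0.45]
  [  -0.35     0.60    -0.10]
  [  -0.25    -0.25     0.75]
Cofactors of I−A, C_ij = (−1)^(i+j)·(minor ij) (rows/columns in the sector order above):
  C_11 = (0.60)(0.75) − (-0.10)(-0.25) = 0.4250
  C_12 = −[(-0.35)(0.75) − (-0.10)(-0.25)] = 0.2875
  C_13 = (-0.35)(-0.25) − (0.60)(-0.25) = 0.2375
  C_21 = −[(-0.25)(0.75) − (-0.45)(-0.25)] = 0.3000
  C_22 = (0.90)(0.75) − (-0.45)(-0.25) = 0.5625
  C_23 = −[(0.90)(-0.25) − (-0.25)(-0.25)] = 0.2875
  C_31 = (-0.25)(-0.10) − (-0.45)(0.60) = 0.2950
  C_32 = −[(0.90)(-0.10) − (-0.45)(-0.35)] = 0.2475
  C_33 = (0.90)(0.60) − (-0.25)(-0.35) = 0.4525
det(I−A) = Σ_j (I−A)_1j·C_1j = (0.90)(0.4250) + (-0.25)(0.2875) + (-0.45)(0.2375) = 0.20375
adj(I−A) = Cᵀ =
  [ 0.4250   0.3000   0.2950]
  [ 0.2875   0.5625   0.2475]
  [ 0.2375   0.2875   0.4525]
(I − A)⁻¹ = adj(I−A) / det(I−A) ≈
  [   2.0859     1.4724     1.4479]
  [   1.4110     2.7607     1.2147]
  [   1.1656     1.4110     2.2209]
x = (I − A)⁻¹ d = adj(I−A)·d / det(I−A), with det(I−A) = 0.20375:
  x_1 = (0.4250·1040 + 0.3000·120 + 0.2950·1200) / 0.20375 = 832.00 / 0.20375 ≈ 4083.436
  x_2 = (0.2875·1040 + 0.5625·120 + 0.2475·1200) / 0.20375 = 663.50 / 0.20375 ≈ 3256.442
  x_3 = (0.2375·1040 + 0.2875·120 + 0.4525·1200) / 0.20375 = 824.50 / 0.20375 ≈ 4046.626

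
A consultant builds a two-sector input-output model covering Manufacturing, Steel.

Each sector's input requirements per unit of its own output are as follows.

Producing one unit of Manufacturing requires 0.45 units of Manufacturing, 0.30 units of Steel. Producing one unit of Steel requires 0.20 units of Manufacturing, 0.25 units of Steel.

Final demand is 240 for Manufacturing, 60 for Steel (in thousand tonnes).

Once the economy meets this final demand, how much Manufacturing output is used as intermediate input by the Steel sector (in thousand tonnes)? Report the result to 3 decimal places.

z_12 = 59.574

I − A =
  [   0.55    -0.20]
  [  -0.30     0.75]
det(I−A) = (0.55)(0.75) − (-0.20)(-0.30) = 0.3525
adj(I−A) = [[0.75, 0.20], [0.30, 0.55]]
(I − A)⁻¹ = adj(I−A) / det(I−A) ≈
  [   2.1277     0.5674]
  [   0.8511     1.5603]
First solve x = (I − A)⁻¹ d = adj(I−A)·d / det(I−A); in particular x_2 = (0.30·240 + 0.55·60) / 0.3525 = 105.00 / 0.3525 ≈ 297.87234.
Intermediate flow from 1 to 2: z_12 = a_12 · x_2 = 0.20 × 105.00 / 0.3525 = 21.00 / 0.3525 ≈ 59.574.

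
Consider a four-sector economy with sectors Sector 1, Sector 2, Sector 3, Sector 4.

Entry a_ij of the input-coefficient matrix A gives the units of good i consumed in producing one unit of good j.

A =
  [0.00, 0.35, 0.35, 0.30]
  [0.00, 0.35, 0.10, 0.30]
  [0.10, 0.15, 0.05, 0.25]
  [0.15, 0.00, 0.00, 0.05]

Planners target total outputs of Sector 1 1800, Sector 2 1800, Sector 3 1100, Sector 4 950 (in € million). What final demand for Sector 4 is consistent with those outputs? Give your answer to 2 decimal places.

d_4 = 632.50

I − A =
  [   1.00    -0.35    -0.35    -0.30]
  [   0.00     0.65    -0.10    -0.30]
  [  -0.10    -0.15     0.95    -0.25]
  [  -0.15     0.00     0.00     0.95]
d = (I − A) x:
  d_1 = (+1.00)·1800 + (-0.35)·1800 + (-0.35)·1100 + (-0.30)·950 = 500.00
  d_2 = (+0.00)·1800 + (+0.65)·1800 + (-0.10)·1100 + (-0.30)·950 = 775.00
  d_3 = (-0.10)·1800 + (-0.15)·1800 + (+0.95)·1100 + (-0.25)·950 = 357.50
  d_4 = (-0.15)·1800 + (+0.00)·1800 + (+0.00)·1100 + (+0.95)·950 = 632.50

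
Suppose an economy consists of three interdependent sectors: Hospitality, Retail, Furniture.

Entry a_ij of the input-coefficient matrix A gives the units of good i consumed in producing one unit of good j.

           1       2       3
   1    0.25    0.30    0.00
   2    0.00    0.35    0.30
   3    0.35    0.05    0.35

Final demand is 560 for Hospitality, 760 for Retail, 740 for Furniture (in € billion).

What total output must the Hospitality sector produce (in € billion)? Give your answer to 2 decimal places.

x_1 = 1616.05

I − A =
  [   0.75    -0.30     0.00]
  [   0.00     0.65    -0.30]
  [  -0.35    -0.05     0.65]
Cofactors of I−A, C_ij = (−1)^(i+j)·(minor ij) (rows/columns in the sector order above):
  C_11 = (0.65)(0.65) − (-0.30)(-0.05) = 0.4075
  C_12 = −[(0.00)(0.65) − (-0.30)(-0.35)] = 0.1050
  C_13 = (0.00)(-0.05) − (0.65)(-0.35) = 0.2275
  C_21 = −[(-0.30)(0.65) − (0.00)(-0.05)] = 0.1950
  C_22 = (0.75)(0.65) − (0.00)(-0.35) = 0.4875
  C_23 = −[(0.75)(-0.05) − (-0.30)(-0.35)] = 0.1425
  C_31 = (-0.30)(-0.30) − (0.00)(0.65) = 0.0900
  C_32 = −[(0.75)(-0.30) − (0.00)(0.00)] = 0.2250
  C_33 = (0.75)(0.65) − (-0.30)(0.00) = 0.4875
det(I−A) = Σ_j (I−A)_1j·C_1j = (0.75)(0.4075) + (-0.30)(0.1050) + (0.00)(0.2275) = 0.274125
adj(I−A) = Cᵀ =
  [ 0.4075   0.1950   0.0900]
  [ 0.1050   0.4875   0.2250]
  [ 0.2275   0.1425   0.4875]
(I − A)⁻¹ = adj(I−A) / det(I−A) ≈
  [   1.4865     0.7114     0.3283]
  [   0.3830     1.7784     0.8208]
  [   0.8299     0.5198     1.7784]
x = (I − A)⁻¹ d = adj(I−A)·d / det(I−A), with det(I−A) = 0.274125:
  x_1 = (0.4075·560 + 0.1950·760 + 0.0900·740) / 0.274125 = 443.00 / 0.274125 ≈ 1616.05
  x_2 = (0.1050·560 + 0.4875·760 + 0.2250·740) / 0.274125 = 595.80 / 0.274125 ≈ 2173.46
  x_3 = (0.2275·560 + 0.1425·760 + 0.4875·740) / 0.274125 = 596.45 / 0.274125 ≈ 2175.83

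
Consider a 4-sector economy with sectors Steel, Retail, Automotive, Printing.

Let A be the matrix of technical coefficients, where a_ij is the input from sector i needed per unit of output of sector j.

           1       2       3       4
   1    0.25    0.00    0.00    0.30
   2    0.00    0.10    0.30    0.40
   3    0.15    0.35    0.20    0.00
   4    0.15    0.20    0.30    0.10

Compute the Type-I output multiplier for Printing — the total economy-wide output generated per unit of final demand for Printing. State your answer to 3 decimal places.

m_4 = 3.564

I − A =
  [   0.75     0.00     0.00    -0.30]
  [   0.00     0.90    -0.30    -0.40]
  [  -0.15    -0.35     0.80     0.00]
  [  -0.15    -0.20    -0.30     0.90]
Compute the cofactors C_ij = (−1)^(i+j)·(3×3 minor ij) of I−A; the adjugate is their transpose:
adj(I−A) = Cᵀ =
  [ 0.44750   0.07950   0.09900   0.18450]
  [ 0.10650   0.49050   0.27900   0.25350]
  [ 0.13050   0.22950   0.50700   0.14550]
  [ 0.14175   0.19875   0.24750   0.46125]
det(I−A) = Σ_j (I−A)_1j·C_1j = (0.75)(0.44750) + (0.00)(0.10650) + (0.00)(0.13050) + (-0.30)(0.14175) = 0.2931
(I − A)⁻¹ = adj(I−A) / det(I−A) ≈
  [   1.5268     0.2712     0.3378     0.6295]
  [   0.3634     1.6735     0.9519     0.8649]
  [   0.4452     0.7830     1.7298     0.4964]
  [   0.4836     0.6781     0.8444     1.5737]
The output multiplier for sector j is the column-j sum of the Leontief inverse (I − A)⁻¹ = adj(I−A) / det(I−A).
Column 4 of adj(I−A): (0.18450, 0.25350, 0.14550, 0.46125); det(I−A) = 0.2931.
m_4 = (0.18450 + 0.25350 + 0.14550 + 0.46125) / 0.2931 = 1.04475 / 0.2931 ≈ 3.564.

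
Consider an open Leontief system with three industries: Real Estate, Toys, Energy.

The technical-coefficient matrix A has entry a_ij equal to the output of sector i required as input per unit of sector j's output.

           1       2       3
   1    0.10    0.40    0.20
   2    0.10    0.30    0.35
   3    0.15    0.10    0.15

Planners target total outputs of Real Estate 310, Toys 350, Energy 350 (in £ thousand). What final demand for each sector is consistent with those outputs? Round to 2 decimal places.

d_1 = 69.00, d_2 = 91.50, d_3 = 216.00

I − A =
  [   0.90    -0.40    -0.20]
  [  -0.10     0.70    -0.35]
  [  -0.15    -0.10     0.85]
d = (I − A) x:
  d_1 = (+0.90)·310 + (-0.40)·350 + (-0.20)·350 = 69.00
  d_2 = (-0.10)·310 + (+0.70)·350 + (-0.35)·350 = 91.50
  d_3 = (-0.15)·310 + (-0.10)·350 + (+0.85)·350 = 216.00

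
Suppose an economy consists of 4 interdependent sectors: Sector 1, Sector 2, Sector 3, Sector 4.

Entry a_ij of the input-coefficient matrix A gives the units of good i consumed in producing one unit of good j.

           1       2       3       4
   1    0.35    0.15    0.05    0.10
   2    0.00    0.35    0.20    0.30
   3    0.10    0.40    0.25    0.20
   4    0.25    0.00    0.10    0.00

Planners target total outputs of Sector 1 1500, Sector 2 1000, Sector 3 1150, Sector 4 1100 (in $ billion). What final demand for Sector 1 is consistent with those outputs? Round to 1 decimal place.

I − A =
  [   0.65    -0.15    -0.05    -0.10]
  [   0.00     0.65    -0.20    -0.30]
  [  -0.10    -0.40     0.75    -0.20]
  [  -0.25     0.00    -0.10     1.00]
d = (I − A) x:
  d_1 = (+0.65)·1500 + (-0.15)·1000 + (-0.05)·1150 + (-0.10)·1100 = 657.5
  d_2 = (+0.00)·1500 + (+0.65)·1000 + (-0.20)·1150 + (-0.30)·1100 = 90.0
  d_3 = (-0.10)·1500 + (-0.40)·1000 + (+0.75)·1150 + (-0.20)·1100 = 92.5
  d_4 = (-0.25)·1500 + (+0.00)·1000 + (-0.10)·1150 + (+1.00)·1100 = 610.0

d_1 = 657.5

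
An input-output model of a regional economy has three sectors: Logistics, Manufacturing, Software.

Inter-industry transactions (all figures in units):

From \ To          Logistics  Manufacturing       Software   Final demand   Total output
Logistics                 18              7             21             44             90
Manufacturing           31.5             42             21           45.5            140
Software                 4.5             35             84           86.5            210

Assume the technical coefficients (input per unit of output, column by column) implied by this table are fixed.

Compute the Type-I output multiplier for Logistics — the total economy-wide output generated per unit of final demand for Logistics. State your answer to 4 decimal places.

m_L = 2.5000

Technical coefficients a_ij = z_ij / X_j:
  a_LL = 18/90 = 0.20, a_ML = 31.5/90 = 0.35, a_SL = 4.5/90 = 0.05
  a_LM = 7/140 = 0.05, a_MM = 42/140 = 0.30, a_SM = 35/140 = 0.25
  a_LS = 21/210 = 0.10, a_MS = 21/210 = 0.10, a_SS = 84/210 = 0.40
I − A =
  [   0.80    -0.05    -0.10]
  [  -0.35     0.70    -0.10]
  [  -0.05    -0.25     0.60]
Cofactors of I−A, C_ij = (−1)^(i+j)·(minor ij) (rows/columns in the sector order above):
  C_11 = (0.70)(0.60) − (-0.10)(-0.25) = 0.3950
  C_12 = −[(-0.35)(0.60) − (-0.10)(-0.05)] = 0.2150
  C_13 = (-0.35)(-0.25) − (0.70)(-0.05) = 0.1225
  C_21 = −[(-0.05)(0.60) − (-0.10)(-0.25)] = 0.0550
  C_22 = (0.80)(0.60) − (-0.10)(-0.05) = 0.4750
  C_23 = −[(0.80)(-0.25) − (-0.05)(-0.05)] = 0.2025
  C_31 = (-0.05)(-0.10) − (-0.10)(0.70) = 0.0750
  C_32 = −[(0.80)(-0.10) − (-0.10)(-0.35)] = 0.1150
  C_33 = (0.80)(0.70) − (-0.05)(-0.35) = 0.5425
det(I−A) = Σ_j (I−A)_1j·C_1j = (0.80)(0.3950) + (-0.05)(0.2150) + (-0.10)(0.1225) = 0.2930
adj(I−A) = Cᵀ =
  [ 0.3950   0.0550   0.0750]
  [ 0.2150   0.4750   0.1150]
  [ 0.1225   0.2025   0.5425]
(I − A)⁻¹ = adj(I−A) / det(I−A) ≈
  [   1.34812     0.18771     0.25597]
  [   0.73379     1.62116     0.39249]
  [   0.41809     0.69113     1.85154]
The output multiplier for sector j is the column-j sum of the Leontief inverse (I − A)⁻¹ = adj(I−A) / det(I−A).
Column L of adj(I−A): (0.3950, 0.2150, 0.1225); det(I−A) = 0.2930.
m_L = (0.3950 + 0.2150 + 0.1225) / 0.2930 = 0.7325 / 0.2930 = 2.5000.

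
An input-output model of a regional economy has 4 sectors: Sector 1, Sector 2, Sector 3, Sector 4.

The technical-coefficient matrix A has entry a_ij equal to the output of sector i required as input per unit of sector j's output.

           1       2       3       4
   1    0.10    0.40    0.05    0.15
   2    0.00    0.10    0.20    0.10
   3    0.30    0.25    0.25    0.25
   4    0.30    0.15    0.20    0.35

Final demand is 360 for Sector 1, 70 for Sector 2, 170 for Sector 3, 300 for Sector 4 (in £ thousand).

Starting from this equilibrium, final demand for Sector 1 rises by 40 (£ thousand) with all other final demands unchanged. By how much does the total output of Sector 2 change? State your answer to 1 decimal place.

Δx_2 = 14.9

I − A =
  [   0.90    -0.40    -0.05    -0.15]
  [   0.00     0.90    -0.20    -0.10]
  [  -0.30    -0.25     0.75    -0.25]
  [  -0.30    -0.15    -0.20     0.65]
Compute the cofactors C_ij = (−1)^(i+j)·(3×3 minor ij) of I−A; the adjugate is their transpose:
adj(I−A) = Cᵀ =
  [ 0.337500   0.209375   0.120000   0.156250]
  [ 0.082500   0.337500   0.127500   0.120000]
  [ 0.246000   0.283500   0.460500   0.277500]
  [ 0.250500   0.261750   0.226500   0.525000]
det(I−A) = Σ_j (I−A)_1j·C_1j = (0.90)(0.337500) + (-0.40)(0.082500) + (-0.05)(0.246000) + (-0.15)(0.250500) = 0.220875
(I − A)⁻¹ = adj(I−A) / det(I−A) ≈
  [   1.5280     0.9479     0.5433     0.7074]
  [   0.3735     1.5280     0.5772     0.5433]
  [   1.1138     1.2835     2.0849     1.2564]
  [   1.1341     1.1851     1.0255     2.3769]
Δx = (I − A)⁻¹ Δd with Δd having +40 in the Sector 1 component and 0 elsewhere.
So Δx_2 = L_21 · (+40), where L_21 = adj(I−A)_21 / det(I−A) = 0.082500 / 0.220875.
Δx_2 = 0.082500 × (+40) / 0.220875 = 3.30 / 0.220875 ≈ 14.9.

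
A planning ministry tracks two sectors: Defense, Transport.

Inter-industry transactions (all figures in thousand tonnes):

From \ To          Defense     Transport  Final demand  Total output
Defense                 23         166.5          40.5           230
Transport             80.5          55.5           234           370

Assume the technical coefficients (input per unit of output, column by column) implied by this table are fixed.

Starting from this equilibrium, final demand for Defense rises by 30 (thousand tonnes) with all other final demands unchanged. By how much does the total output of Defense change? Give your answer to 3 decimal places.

Δx_D = 41.975

Technical coefficients a_ij = z_ij / X_j:
  a_DD = 23/230 = 0.10, a_TD = 80.5/230 = 0.35
  a_DT = 166.5/370 = 0.45, a_TT = 55.5/370 = 0.15
I − A =
  [   0.90    -0.45]
  [  -0.35     0.85]
det(I−A) = (0.90)(0.85) − (-0.45)(-0.35) = 0.6075
adj(I−A) = [[0.85, 0.45], [0.35, 0.90]]
(I − A)⁻¹ = adj(I−A) / det(I−A) ≈
  [   1.3992     0.7407]
  [   0.5761     1.4815]
Δx = (I − A)⁻¹ Δd with Δd having +30 in the Defense component and 0 elsewhere.
So Δx_D = L_DD · (+30), where L_DD = adj(I−A)_DD / det(I−A) = 0.85 / 0.6075.
Δx_D = 0.85 × (+30) / 0.6075 = 25.50 / 0.6075 ≈ 41.975.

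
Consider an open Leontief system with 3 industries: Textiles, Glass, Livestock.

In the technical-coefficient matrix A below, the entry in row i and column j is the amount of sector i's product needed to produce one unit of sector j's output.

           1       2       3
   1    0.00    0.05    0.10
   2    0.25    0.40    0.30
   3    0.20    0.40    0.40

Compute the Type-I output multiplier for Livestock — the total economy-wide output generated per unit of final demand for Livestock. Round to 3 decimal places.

m_3 = 4.759

I − A =
  [   1.00    -0.05    -0.10]
  [  -0.25     0.60    -0.30]
  [  -0.20    -0.40     0.60]
Cofactors of I−A, C_ij = (−1)^(i+j)·(minor ij) (rows/columns in the sector order above):
  C_11 = (0.60)(0.60) − (-0.30)(-0.40) = 0.2400
  C_12 = −[(-0.25)(0.60) − (-0.30)(-0.20)] = 0.2100
  C_13 = (-0.25)(-0.40) − (0.60)(-0.20) = 0.2200
  C_21 = −[(-0.05)(0.60) − (-0.10)(-0.40)] = 0.0700
  C_22 = (1.00)(0.60) − (-0.10)(-0.20) = 0.5800
  C_23 = −[(1.00)(-0.40) − (-0.05)(-0.20)] = 0.4100
  C_31 = (-0.05)(-0.30) − (-0.10)(0.60) = 0.0750
  C_32 = −[(1.00)(-0.30) − (-0.10)(-0.25)] = 0.3250
  C_33 = (1.00)(0.60) − (-0.05)(-0.25) = 0.5875
det(I−A) = Σ_j (I−A)_1j·C_1j = (1.00)(0.2400) + (-0.05)(0.2100) + (-0.10)(0.2200) = 0.2075
adj(I−A) = Cᵀ =
  [ 0.2400   0.0700   0.0750]
  [ 0.2100   0.5800   0.3250]
  [ 0.2200   0.4100   0.5875]
(I − A)⁻¹ = adj(I−A) / det(I−A) ≈
  [   1.1566     0.3373     0.3614]
  [   1.0120     2.7952     1.5663]
  [   1.0602     1.9759     2.8313]
The output multiplier for sector j is the column-j sum of the Leontief inverse (I − A)⁻¹ = adj(I−A) / det(I−A).
Column 3 of adj(I−A): (0.0750, 0.3250, 0.5875); det(I−A) = 0.2075.
m_3 = (0.0750 + 0.3250 + 0.5875) / 0.2075 = 0.9875 / 0.2075 ≈ 4.759.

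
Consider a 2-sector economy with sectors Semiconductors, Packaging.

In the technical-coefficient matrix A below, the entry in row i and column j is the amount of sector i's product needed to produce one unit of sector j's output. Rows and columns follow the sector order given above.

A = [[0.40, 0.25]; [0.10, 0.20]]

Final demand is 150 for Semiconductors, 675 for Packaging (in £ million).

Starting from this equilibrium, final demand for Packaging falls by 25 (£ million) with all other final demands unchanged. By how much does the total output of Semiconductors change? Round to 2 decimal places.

I − A =
  [   0.60    -0.25]
  [  -0.10     0.80]
det(I−A) = (0.60)(0.80) − (-0.25)(-0.10) = 0.4550
adj(I−A) = [[0.80, 0.25], [0.10, 0.60]]
(I − A)⁻¹ = adj(I−A) / det(I−A) ≈
  [   1.7582     0.5495]
  [   0.2198     1.3187]
Δx = (I − A)⁻¹ Δd with Δd having -25 in the Packaging component and 0 elsewhere.
So Δx_1 = L_12 · (-25), where L_12 = adj(I−A)_12 / det(I−A) = 0.25 / 0.4550.
Δx_1 = 0.25 × (-25) / 0.4550 = -6.25 / 0.4550 ≈ -13.74.

Δx_1 = -13.74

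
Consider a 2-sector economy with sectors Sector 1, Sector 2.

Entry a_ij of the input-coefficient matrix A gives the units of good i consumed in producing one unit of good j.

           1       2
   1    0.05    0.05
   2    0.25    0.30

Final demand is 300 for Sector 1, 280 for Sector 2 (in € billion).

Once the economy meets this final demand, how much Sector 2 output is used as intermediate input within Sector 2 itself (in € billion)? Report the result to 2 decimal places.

z_22 = 156.78

I − A =
  [   0.95    -0.05]
  [  -0.25     0.70]
det(I−A) = (0.95)(0.70) − (-0.05)(-0.25) = 0.6525
adj(I−A) = [[0.70, 0.05], [0.25, 0.95]]
(I − A)⁻¹ = adj(I−A) / det(I−A) ≈
  [   1.0728     0.0766]
  [   0.3831     1.4559]
First solve x = (I − A)⁻¹ d = adj(I−A)·d / det(I−A); in particular x_2 = (0.25·300 + 0.95·280) / 0.6525 = 341.00 / 0.6525 ≈ 522.6054.
Intermediate flow from 2 to 2: z_22 = a_22 · x_2 = 0.30 × 341.00 / 0.6525 = 102.30 / 0.6525 ≈ 156.78.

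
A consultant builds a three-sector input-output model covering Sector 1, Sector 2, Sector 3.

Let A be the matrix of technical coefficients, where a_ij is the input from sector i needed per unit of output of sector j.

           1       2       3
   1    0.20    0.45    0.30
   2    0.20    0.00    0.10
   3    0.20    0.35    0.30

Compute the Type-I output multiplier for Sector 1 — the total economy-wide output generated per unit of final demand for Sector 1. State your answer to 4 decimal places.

I − A =
  [   0.80    -0.45    -0.30]
  [  -0.20     1.00    -0.10]
  [  -0.20    -0.35     0.70]
Cofactors of I−A, C_ij = (−1)^(i+j)·(minor ij) (rows/columns in the sector order above):
  C_11 = (1.00)(0.70) − (-0.10)(-0.35) = 0.6650
  C_12 = −[(-0.20)(0.70) − (-0.10)(-0.20)] = 0.1600
  C_13 = (-0.20)(-0.35) − (1.00)(-0.20) = 0.2700
  C_21 = −[(-0.45)(0.70) − (-0.30)(-0.35)] = 0.4200
  C_22 = (0.80)(0.70) − (-0.30)(-0.20) = 0.5000
  C_23 = −[(0.80)(-0.35) − (-0.45)(-0.20)] = 0.3700
  C_31 = (-0.45)(-0.10) − (-0.30)(1.00) = 0.3450
  C_32 = −[(0.80)(-0.10) − (-0.30)(-0.20)] = 0.1400
  C_33 = (0.80)(1.00) − (-0.45)(-0.20) = 0.7100
det(I−A) = Σ_j (I−A)_1j·C_1j = (0.80)(0.6650) + (-0.45)(0.1600) + (-0.30)(0.2700) = 0.3790
adj(I−A) = Cᵀ =
  [ 0.6650   0.4200   0.3450]
  [ 0.1600   0.5000   0.1400]
  [ 0.2700   0.3700   0.7100]
(I − A)⁻¹ = adj(I−A) / det(I−A) ≈
  [   1.75462     1.10818     0.91029]
  [   0.42216     1.31926     0.36939]
  [   0.71240     0.97625     1.87335]
The output multiplier for sector j is the column-j sum of the Leontief inverse (I − A)⁻¹ = adj(I−A) / det(I−A).
Column 1 of adj(I−A): (0.6650, 0.1600, 0.2700); det(I−A) = 0.3790.
m_1 = (0.6650 + 0.1600 + 0.2700) / 0.3790 = 1.095 / 0.3790 ≈ 2.8892.

m_1 = 2.8892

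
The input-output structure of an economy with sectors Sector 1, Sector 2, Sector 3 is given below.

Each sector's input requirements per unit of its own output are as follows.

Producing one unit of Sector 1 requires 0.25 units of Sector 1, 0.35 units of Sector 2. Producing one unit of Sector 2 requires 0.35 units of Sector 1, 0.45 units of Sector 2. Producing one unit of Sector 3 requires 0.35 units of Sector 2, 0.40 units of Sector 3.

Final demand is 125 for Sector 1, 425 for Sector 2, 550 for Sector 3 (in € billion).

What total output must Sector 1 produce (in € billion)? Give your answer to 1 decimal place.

x_1 = 1137.2

I − A =
  [   0.75    -0.35     0.00]
  [  -0.35     0.55    -0.35]
  [   0.00     0.00     0.60]
Cofactors of I−A, C_ij = (−1)^(i+j)·(minor ij) (rows/columns in the sector order above):
  C_11 = (0.55)(0.60) − (-0.35)(0.00) = 0.3300
  C_12 = −[(-0.35)(0.60) − (-0.35)(0.00)] = 0.2100
  C_13 = (-0.35)(0.00) − (0.55)(0.00) = 0.0000
  C_21 = −[(-0.35)(0.60) − (0.00)(0.00)] = 0.2100
  C_22 = (0.75)(0.60) − (0.00)(0.00) = 0.4500
  C_23 = −[(0.75)(0.00) − (-0.35)(0.00)] = 0.0000
  C_31 = (-0.35)(-0.35) − (0.00)(0.55) = 0.1225
  C_32 = −[(0.75)(-0.35) − (0.00)(-0.35)] = 0.2625
  C_33 = (0.75)(0.55) − (-0.35)(-0.35) = 0.2900
det(I−A) = Σ_j (I−A)_1j·C_1j = (0.75)(0.3300) + (-0.35)(0.2100) + (0.00)(0.0000) = 0.1740
adj(I−A) = Cᵀ =
  [ 0.3300   0.2100   0.1225]
  [ 0.2100   0.4500   0.2625]
  [ 0.0000   0.0000   0.2900]
(I − A)⁻¹ = adj(I−A) / det(I−A) ≈
  [   1.8966     1.2069     0.7040]
  [   1.2069     2.5862     1.5086]
  [   0.0000     0.0000     1.6667]
x = (I − A)⁻¹ d = adj(I−A)·d / det(I−A), with det(I−A) = 0.1740:
  x_1 = (0.3300·125 + 0.2100·425 + 0.1225·550) / 0.1740 = 197.875 / 0.1740 ≈ 1137.2
  x_2 = (0.2100·125 + 0.4500·425 + 0.2625·550) / 0.1740 = 361.875 / 0.1740 ≈ 2079.7
  x_3 = (0.0000·125 + 0.0000·425 + 0.2900·550) / 0.1740 = 159.50 / 0.1740 ≈ 916.7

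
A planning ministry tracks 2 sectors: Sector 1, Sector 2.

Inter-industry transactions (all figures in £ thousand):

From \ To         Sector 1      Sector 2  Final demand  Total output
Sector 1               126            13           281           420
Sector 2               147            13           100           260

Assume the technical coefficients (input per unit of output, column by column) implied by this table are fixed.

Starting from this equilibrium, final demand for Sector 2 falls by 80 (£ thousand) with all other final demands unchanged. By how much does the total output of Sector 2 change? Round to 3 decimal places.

Technical coefficients a_ij = z_ij / X_j:
  a_11 = 126/420 = 0.30, a_21 = 147/420 = 0.35
  a_12 = 13/260 = 0.05, a_22 = 13/260 = 0.05
I − A =
  [   0.70    -0.05]
  [  -0.35     0.95]
det(I−A) = (0.70)(0.95) − (-0.05)(-0.35) = 0.6475
adj(I−A) = [[0.95, 0.05], [0.35, 0.70]]
(I − A)⁻¹ = adj(I−A) / det(I−A) ≈
  [   1.4672     0.0772]
  [   0.5405     1.0811]
Δx = (I − A)⁻¹ Δd with Δd having -80 in the Sector 2 component and 0 elsewhere.
So Δx_2 = L_22 · (-80), where L_22 = adj(I−A)_22 / det(I−A) = 0.70 / 0.6475.
Δx_2 = 0.70 × (-80) / 0.6475 = -56.00 / 0.6475 ≈ -86.486.

Δx_2 = -86.486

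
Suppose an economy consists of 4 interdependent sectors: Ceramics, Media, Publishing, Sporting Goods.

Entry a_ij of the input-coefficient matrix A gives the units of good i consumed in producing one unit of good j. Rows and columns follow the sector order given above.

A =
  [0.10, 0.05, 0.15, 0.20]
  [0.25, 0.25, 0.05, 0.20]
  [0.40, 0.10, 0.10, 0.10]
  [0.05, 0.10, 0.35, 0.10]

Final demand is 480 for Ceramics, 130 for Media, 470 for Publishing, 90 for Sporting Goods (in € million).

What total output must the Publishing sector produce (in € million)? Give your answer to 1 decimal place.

I − A =
  [   0.90    -0.05    -0.15    -0.20]
  [  -0.25     0.75    -0.05    -0.20]
  [  -0.40    -0.10     0.90    -0.10]
  [  -0.05    -0.10    -0.35     0.90]
Compute the cofactors C_ij = (−1)^(i+j)·(3×3 minor ij) of I−A; the adjugate is their transpose:
adj(I−A) = Cᵀ =
  [ 0.551250   0.078750   0.157500   0.157500]
  [ 0.249000   0.605750   0.155750   0.207250]
  [ 0.291750   0.115250   0.565250   0.153250]
  [ 0.171750   0.116500   0.245875   0.542000]
det(I−A) = Σ_j (I−A)_1j·C_1j = (0.90)(0.551250) + (-0.05)(0.249000) + (-0.15)(0.291750) + (-0.20)(0.171750) = 0.4055625
(I − A)⁻¹ = adj(I−A) / det(I−A) ≈
  [   1.3592     0.1942     0.3883     0.3883]
  [   0.6140     1.4936     0.3840     0.5110]
  [   0.7194     0.2842     1.3937     0.3779]
  [   0.4235     0.2873     0.6063     1.3364]
x = (I − A)⁻¹ d = adj(I−A)·d / det(I−A), with det(I−A) = 0.4055625:
  x_C = (0.551250·480 + 0.078750·130 + 0.157500·470 + 0.157500·90) / 0.4055625 = 363.0375 / 0.4055625 ≈ 895.1
  x_M = (0.249000·480 + 0.605750·130 + 0.155750·470 + 0.207250·90) / 0.4055625 = 290.1225 / 0.4055625 ≈ 715.4
  x_P = (0.291750·480 + 0.115250·130 + 0.565250·470 + 0.153250·90) / 0.4055625 = 434.4825 / 0.4055625 ≈ 1071.3
  x_S = (0.171750·480 + 0.116500·130 + 0.245875·470 + 0.542000·90) / 0.4055625 = 261.92625 / 0.4055625 ≈ 645.8

x_P = 1071.3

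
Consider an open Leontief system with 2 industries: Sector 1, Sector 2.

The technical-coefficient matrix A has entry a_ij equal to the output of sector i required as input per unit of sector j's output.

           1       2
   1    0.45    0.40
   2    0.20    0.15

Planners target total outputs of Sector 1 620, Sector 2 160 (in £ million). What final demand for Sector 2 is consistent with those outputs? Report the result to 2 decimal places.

I − A =
  [   0.55    -0.40]
  [  -0.20     0.85]
d = (I − A) x:
  d_1 = (+0.55)·620 + (-0.40)·160 = 277.00
  d_2 = (-0.20)·620 + (+0.85)·160 = 12.00

d_2 = 12.00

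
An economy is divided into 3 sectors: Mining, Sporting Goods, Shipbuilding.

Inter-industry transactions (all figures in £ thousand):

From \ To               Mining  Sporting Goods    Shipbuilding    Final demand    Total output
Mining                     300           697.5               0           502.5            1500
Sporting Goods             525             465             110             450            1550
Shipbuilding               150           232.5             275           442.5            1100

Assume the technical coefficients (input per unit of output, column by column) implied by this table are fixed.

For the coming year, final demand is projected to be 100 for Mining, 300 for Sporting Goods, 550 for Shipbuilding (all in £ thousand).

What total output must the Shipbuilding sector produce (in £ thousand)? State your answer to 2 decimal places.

Technical coefficients a_ij = z_ij / X_j:
  a_11 = 300/1500 = 0.20, a_21 = 525/1500 = 0.35, a_31 = 150/1500 = 0.10
  a_12 = 697.5/1550 = 0.45, a_22 = 465/1550 = 0.30, a_32 = 232.5/1550 = 0.15
  a_13 = 0/1100 = 0.00, a_23 = 110/1100 = 0.10, a_33 = 275/1100 = 0.25
I − A =
  [   0.80    -0.45     0.00]
  [  -0.35     0.70    -0.10]
  [  -0.10    -0.15     0.75]
Cofactors of I−A, C_ij = (−1)^(i+j)·(minor ij) (rows/columns in the sector order above):
  C_11 = (0.70)(0.75) − (-0.10)(-0.15) = 0.5100
  C_12 = −[(-0.35)(0.75) − (-0.10)(-0.10)] = 0.2725
  C_13 = (-0.35)(-0.15) − (0.70)(-0.10) = 0.1225
  C_21 = −[(-0.45)(0.75) − (0.00)(-0.15)] = 0.3375
  C_22 = (0.80)(0.75) − (0.00)(-0.10) = 0.6000
  C_23 = −[(0.80)(-0.15) − (-0.45)(-0.10)] = 0.1650
  C_31 = (-0.45)(-0.10) − (0.00)(0.70) = 0.0450
  C_32 = −[(0.80)(-0.10) − (0.00)(-0.35)] = 0.0800
  C_33 = (0.80)(0.70) − (-0.45)(-0.35) = 0.4025
det(I−A) = Σ_j (I−A)_1j·C_1j = (0.80)(0.5100) + (-0.45)(0.2725) + (0.00)(0.1225) = 0.285375
adj(I−A) = Cᵀ =
  [ 0.5100   0.3375   0.0450]
  [ 0.2725   0.6000   0.0800]
  [ 0.1225   0.1650   0.4025]
(I − A)⁻¹ = adj(I−A) / det(I−A) ≈
  [   1.7871     1.1827     0.1577]
  [   0.9549     2.1025     0.2803]
  [   0.4293     0.5782     1.4104]
x = (I − A)⁻¹ d = adj(I−A)·d / det(I−A), with det(I−A) = 0.285375:
  x_1 = (0.5100·100 + 0.3375·300 + 0.0450·550) / 0.285375 = 177.00 / 0.285375 ≈ 620.24
  x_2 = (0.2725·100 + 0.6000·300 + 0.0800·550) / 0.285375 = 251.25 / 0.285375 ≈ 880.42
  x_3 = (0.1225·100 + 0.1650·300 + 0.4025·550) / 0.285375 = 283.125 / 0.285375 ≈ 992.12

x_3 = 992.12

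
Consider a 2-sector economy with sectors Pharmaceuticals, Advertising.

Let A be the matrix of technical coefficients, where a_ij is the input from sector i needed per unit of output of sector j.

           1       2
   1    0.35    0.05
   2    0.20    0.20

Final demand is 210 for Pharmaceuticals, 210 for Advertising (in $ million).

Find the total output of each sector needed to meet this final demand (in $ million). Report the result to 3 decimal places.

I − A =
  [   0.65    -0.05]
  [  -0.20     0.80]
det(I−A) = (0.65)(0.80) − (-0.05)(-0.20) = 0.5100
adj(I−A) = [[0.80, 0.05], [0.20, 0.65]]
(I − A)⁻¹ = adj(I−A) / det(I−A) ≈
  [   1.5686     0.0980]
  [   0.3922     1.2745]
x = (I − A)⁻¹ d = adj(I−A)·d / det(I−A), with det(I−A) = 0.5100:
  x_1 = (0.80·210 + 0.05·210) / 0.5100 = 178.50 / 0.5100 = 350.000
  x_2 = (0.20·210 + 0.65·210) / 0.5100 = 178.50 / 0.5100 = 350.000

x_1 = 350.000, x_2 = 350.000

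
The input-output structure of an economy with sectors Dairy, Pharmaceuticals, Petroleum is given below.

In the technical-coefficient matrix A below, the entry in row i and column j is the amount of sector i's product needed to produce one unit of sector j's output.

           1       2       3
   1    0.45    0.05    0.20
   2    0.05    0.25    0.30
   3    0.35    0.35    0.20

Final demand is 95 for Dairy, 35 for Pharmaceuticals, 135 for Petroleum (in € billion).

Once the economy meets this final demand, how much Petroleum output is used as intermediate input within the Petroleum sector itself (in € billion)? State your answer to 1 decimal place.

I − A =
  [   0.55    -0.05    -0.20]
  [  -0.05     0.75    -0.30]
  [  -0.35    -0.35     0.80]
Cofactors of I−A, C_ij = (−1)^(i+j)·(minor ij) (rows/columns in the sector order above):
  C_11 = (0.75)(0.80) − (-0.30)(-0.35) = 0.4950
  C_12 = −[(-0.05)(0.80) − (-0.30)(-0.35)] = 0.1450
  C_13 = (-0.05)(-0.35) − (0.75)(-0.35) = 0.2800
  C_21 = −[(-0.05)(0.80) − (-0.20)(-0.35)] = 0.1100
  C_22 = (0.55)(0.80) − (-0.20)(-0.35) = 0.3700
  C_23 = −[(0.55)(-0.35) − (-0.05)(-0.35)] = 0.2100
  C_31 = (-0.05)(-0.30) − (-0.20)(0.75) = 0.1650
  C_32 = −[(0.55)(-0.30) − (-0.20)(-0.05)] = 0.1750
  C_33 = (0.55)(0.75) − (-0.05)(-0.05) = 0.4100
det(I−A) = Σ_j (I−A)_1j·C_1j = (0.55)(0.4950) + (-0.05)(0.1450) + (-0.20)(0.2800) = 0.2090
adj(I−A) = Cᵀ =
  [ 0.4950   0.1100   0.1650]
  [ 0.1450   0.3700   0.1750]
  [ 0.2800   0.2100   0.4100]
(I − A)⁻¹ = adj(I−A) / det(I−A) ≈
  [   2.3684     0.5263     0.7895]
  [   0.6938     1.7703     0.8373]
  [   1.3397     1.0048     1.9617]
First solve x = (I − A)⁻¹ d = adj(I−A)·d / det(I−A); in particular x_3 = (0.2800·95 + 0.2100·35 + 0.4100·135) / 0.2090 = 89.30 / 0.2090 ≈ 427.273.
Intermediate flow from 3 to 3: z_33 = a_33 · x_3 = 0.20 × 89.30 / 0.2090 = 17.86 / 0.2090 ≈ 85.5.

z_33 = 85.5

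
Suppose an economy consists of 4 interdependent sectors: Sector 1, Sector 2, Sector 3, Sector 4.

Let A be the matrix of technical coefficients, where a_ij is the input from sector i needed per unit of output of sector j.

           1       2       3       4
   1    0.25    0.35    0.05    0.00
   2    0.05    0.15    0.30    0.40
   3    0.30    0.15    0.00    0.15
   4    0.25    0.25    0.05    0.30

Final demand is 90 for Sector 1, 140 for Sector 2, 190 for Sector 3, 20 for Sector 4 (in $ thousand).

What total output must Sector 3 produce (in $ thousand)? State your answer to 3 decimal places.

I − A =
  [   0.75    -0.35    -0.05     0.00]
  [  -0.05     0.85    -0.30    -0.40]
  [  -0.30    -0.15     1.00    -0.15]
  [  -0.25    -0.25    -0.05     0.70]
Compute the cofactors C_ij = (−1)^(i+j)·(3×3 minor ij) of I−A; the adjugate is their transpose:
adj(I−A) = Cᵀ =
  [ 0.442875   0.249500   0.105250   0.165125]
  [ 0.214875   0.507000   0.179250   0.328125]
  [ 0.202500   0.193500   0.324000   0.180000]
  [ 0.249375   0.284000   0.124750   0.541625]
det(I−A) = Σ_j (I−A)_1j·C_1j = (0.75)(0.442875) + (-0.35)(0.214875) + (-0.05)(0.202500) + (0.00)(0.249375) = 0.246825
(I − A)⁻¹ = adj(I−A) / det(I−A) ≈
  [   1.7943     1.0108     0.4264     0.6690]
  [   0.8706     2.0541     0.7262     1.3294]
  [   0.8204     0.7840     1.3127     0.7293]
  [   1.0103     1.1506     0.5054     2.1944]
x = (I − A)⁻¹ d = adj(I−A)·d / det(I−A), with det(I−A) = 0.246825:
  x_1 = (0.442875·90 + 0.249500·140 + 0.105250·190 + 0.165125·20) / 0.246825 = 98.08875 / 0.246825 ≈ 397.402
  x_2 = (0.214875·90 + 0.507000·140 + 0.179250·190 + 0.328125·20) / 0.246825 = 130.93875 / 0.246825 ≈ 530.492
  x_3 = (0.202500·90 + 0.193500·140 + 0.324000·190 + 0.180000·20) / 0.246825 = 110.475 / 0.246825 ≈ 447.584
  x_4 = (0.249375·90 + 0.284000·140 + 0.124750·190 + 0.541625·20) / 0.246825 = 96.73875 / 0.246825 ≈ 391.933

x_3 = 447.584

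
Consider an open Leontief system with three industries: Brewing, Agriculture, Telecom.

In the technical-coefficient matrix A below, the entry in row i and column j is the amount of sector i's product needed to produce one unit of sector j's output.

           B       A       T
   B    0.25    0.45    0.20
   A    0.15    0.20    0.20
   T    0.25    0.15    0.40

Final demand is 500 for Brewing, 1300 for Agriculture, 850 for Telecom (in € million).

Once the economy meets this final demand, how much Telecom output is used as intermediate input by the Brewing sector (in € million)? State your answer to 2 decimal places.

z_TB = 899.46

I − A =
  [   0.75    -0.45    -0.20]
  [  -0.15     0.80    -0.20]
  [  -0.25    -0.15     0.60]
Cofactors of I−A, C_ij = (−1)^(i+j)·(minor ij) (rows/columns in the sector order above):
  C_11 = (0.80)(0.60) − (-0.20)(-0.15) = 0.4500
  C_12 = −[(-0.15)(0.60) − (-0.20)(-0.25)] = 0.1400
  C_13 = (-0.15)(-0.15) − (0.80)(-0.25) = 0.2225
  C_21 = −[(-0.45)(0.60) − (-0.20)(-0.15)] = 0.3000
  C_22 = (0.75)(0.60) − (-0.20)(-0.25) = 0.4000
  C_23 = −[(0.75)(-0.15) − (-0.45)(-0.25)] = 0.2250
  C_31 = (-0.45)(-0.20) − (-0.20)(0.80) = 0.2500
  C_32 = −[(0.75)(-0.20) − (-0.20)(-0.15)] = 0.1800
  C_33 = (0.75)(0.80) − (-0.45)(-0.15) = 0.5325
det(I−A) = Σ_j (I−A)_1j·C_1j = (0.75)(0.4500) + (-0.45)(0.1400) + (-0.20)(0.2225) = 0.2300
adj(I−A) = Cᵀ =
  [ 0.4500   0.3000   0.2500]
  [ 0.1400   0.4000   0.1800]
  [ 0.2225   0.2250   0.5325]
(I − A)⁻¹ = adj(I−A) / det(I−A) ≈
  [   1.9565     1.3043     1.0870]
  [   0.6087     1.7391     0.7826]
  [   0.9674     0.9783     2.3152]
First solve x = (I − A)⁻¹ d = adj(I−A)·d / det(I−A); in particular x_B = (0.4500·500 + 0.3000·1300 + 0.2500·850) / 0.2300 = 827.50 / 0.2300 ≈ 3597.8261.
Intermediate flow from T to B: z_TB = a_TB · x_B = 0.25 × 827.50 / 0.2300 = 206.875 / 0.2300 ≈ 899.46.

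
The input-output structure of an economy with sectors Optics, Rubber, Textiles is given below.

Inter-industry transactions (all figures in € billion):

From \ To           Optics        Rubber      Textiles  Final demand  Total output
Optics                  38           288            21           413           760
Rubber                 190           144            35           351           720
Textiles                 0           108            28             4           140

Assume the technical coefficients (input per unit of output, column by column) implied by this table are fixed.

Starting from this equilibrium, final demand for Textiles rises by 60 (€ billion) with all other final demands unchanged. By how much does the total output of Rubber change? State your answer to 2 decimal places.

Δx_2 = 33.90

Technical coefficients a_ij = z_ij / X_j:
  a_11 = 38/760 = 0.05, a_21 = 190/760 = 0.25, a_31 = 0/760 = 0.00
  a_12 = 288/720 = 0.40, a_22 = 144/720 = 0.20, a_32 = 108/720 = 0.15
  a_13 = 21/140 = 0.15, a_23 = 35/140 = 0.25, a_33 = 28/140 = 0.20
I − A =
  [   0.95    -0.40    -0.15]
  [  -0.25     0.80    -0.25]
  [   0.00    -0.15     0.80]
Cofactors of I−A, C_ij = (−1)^(i+j)·(minor ij) (rows/columns in the sector order above):
  C_11 = (0.80)(0.80) − (-0.25)(-0.15) = 0.6025
  C_12 = −[(-0.25)(0.80) − (-0.25)(0.00)] = 0.2000
  C_13 = (-0.25)(-0.15) − (0.80)(0.00) = 0.0375
  C_21 = −[(-0.40)(0.80) − (-0.15)(-0.15)] = 0.3425
  C_22 = (0.95)(0.80) − (-0.15)(0.00) = 0.7600
  C_23 = −[(0.95)(-0.15) − (-0.40)(0.00)] = 0.1425
  C_31 = (-0.40)(-0.25) − (-0.15)(0.80) = 0.2200
  C_32 = −[(0.95)(-0.25) − (-0.15)(-0.25)] = 0.2750
  C_33 = (0.95)(0.80) − (-0.40)(-0.25) = 0.6600
det(I−A) = Σ_j (I−A)_1j·C_1j = (0.95)(0.6025) + (-0.40)(0.2000) + (-0.15)(0.0375) = 0.48675
adj(I−A) = Cᵀ =
  [ 0.6025   0.3425   0.2200]
  [ 0.2000   0.7600   0.2750]
  [ 0.0375   0.1425   0.6600]
(I − A)⁻¹ = adj(I−A) / det(I−A) ≈
  [   1.2378     0.7036     0.4520]
  [   0.4109     1.5614     0.5650]
  [   0.0770     0.2928     1.3559]
Δx = (I − A)⁻¹ Δd with Δd having +60 in the Textiles component and 0 elsewhere.
So Δx_2 = L_23 · (+60), where L_23 = adj(I−A)_23 / det(I−A) = 0.2750 / 0.48675.
Δx_2 = 0.2750 × (+60) / 0.48675 = 16.50 / 0.48675 ≈ 33.90.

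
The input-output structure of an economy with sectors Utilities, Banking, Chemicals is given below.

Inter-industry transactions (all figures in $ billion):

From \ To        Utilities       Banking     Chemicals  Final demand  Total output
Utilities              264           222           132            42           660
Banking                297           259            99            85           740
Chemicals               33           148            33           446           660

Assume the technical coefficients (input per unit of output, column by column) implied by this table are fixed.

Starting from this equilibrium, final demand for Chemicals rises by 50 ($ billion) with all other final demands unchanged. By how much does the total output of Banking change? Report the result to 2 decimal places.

Δx_B = 45.57

Technical coefficients a_ij = z_ij / X_j:
  a_UU = 264/660 = 0.40, a_BU = 297/660 = 0.45, a_CU = 33/660 = 0.05
  a_UB = 222/740 = 0.30, a_BB = 259/740 = 0.35, a_CB = 148/740 = 0.20
  a_UC = 132/660 = 0.20, a_BC = 99/660 = 0.15, a_CC = 33/660 = 0.05
I − A =
  [   0.60    -0.30    -0.20]
  [  -0.45     0.65    -0.15]
  [  -0.05    -0.20     0.95]
Cofactors of I−A, C_ij = (−1)^(i+j)·(minor ij) (rows/columns in the sector order above):
  C_11 = (0.65)(0.95) − (-0.15)(-0.20) = 0.5875
  C_12 = −[(-0.45)(0.95) − (-0.15)(-0.05)] = 0.4350
  C_13 = (-0.45)(-0.20) − (0.65)(-0.05) = 0.1225
  C_21 = −[(-0.30)(0.95) − (-0.20)(-0.20)] = 0.3250
  C_22 = (0.60)(0.95) − (-0.20)(-0.05) = 0.5600
  C_23 = −[(0.60)(-0.20) − (-0.30)(-0.05)] = 0.1350
  C_31 = (-0.30)(-0.15) − (-0.20)(0.65) = 0.1750
  C_32 = −[(0.60)(-0.15) − (-0.20)(-0.45)] = 0.1800
  C_33 = (0.60)(0.65) − (-0.30)(-0.45) = 0.2550
det(I−A) = Σ_j (I−A)_1j·C_1j = (0.60)(0.5875) + (-0.30)(0.4350) + (-0.20)(0.1225) = 0.1975
adj(I−A) = Cᵀ =
  [ 0.5875   0.3250   0.1750]
  [ 0.4350   0.5600   0.1800]
  [ 0.1225   0.1350   0.2550]
(I − A)⁻¹ = adj(I−A) / det(I−A) ≈
  [   2.9747     1.6456     0.8861]
  [   2.2025     2.8354     0.9114]
  [   0.6203     0.6835     1.2911]
Δx = (I − A)⁻¹ Δd with Δd having +50 in the Chemicals component and 0 elsewhere.
So Δx_B = L_BC · (+50), where L_BC = adj(I−A)_BC / det(I−A) = 0.1800 / 0.1975.
Δx_B = 0.1800 × (+50) / 0.1975 = 9.00 / 0.1975 ≈ 45.57.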